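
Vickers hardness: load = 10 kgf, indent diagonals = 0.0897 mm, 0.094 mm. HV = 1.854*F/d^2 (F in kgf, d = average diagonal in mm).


d_avg = (0.0897+0.094)/2 = 0.09185 mm
HV = 1.854*10/0.09185^2 = 2198

2198


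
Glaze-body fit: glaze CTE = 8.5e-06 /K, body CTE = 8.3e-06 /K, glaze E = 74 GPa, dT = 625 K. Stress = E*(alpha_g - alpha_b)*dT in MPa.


Stress = 74*1000*(8.5e-06 - 8.3e-06)*625 = 9.3 MPa

9.3


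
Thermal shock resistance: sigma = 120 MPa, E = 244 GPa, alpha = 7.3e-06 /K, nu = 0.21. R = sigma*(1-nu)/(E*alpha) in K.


R = 120*(1-0.21)/(244*1000*7.3e-06) = 53 K

53


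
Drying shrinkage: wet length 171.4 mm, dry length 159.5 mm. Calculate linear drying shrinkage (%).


DS = (171.4 - 159.5) / 171.4 * 100 = 6.94%

6.94


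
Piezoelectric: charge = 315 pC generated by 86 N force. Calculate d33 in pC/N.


d33 = 315 / 86 = 3.7 pC/N

3.7


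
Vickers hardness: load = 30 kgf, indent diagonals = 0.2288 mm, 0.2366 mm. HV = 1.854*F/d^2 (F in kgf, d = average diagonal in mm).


d_avg = (0.2288+0.2366)/2 = 0.2327 mm
HV = 1.854*30/0.2327^2 = 1027

1027


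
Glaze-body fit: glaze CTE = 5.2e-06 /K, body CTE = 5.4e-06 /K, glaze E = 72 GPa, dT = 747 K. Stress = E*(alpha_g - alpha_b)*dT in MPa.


Stress = 72*1000*(5.2e-06 - 5.4e-06)*747 = -10.8 MPa

-10.8


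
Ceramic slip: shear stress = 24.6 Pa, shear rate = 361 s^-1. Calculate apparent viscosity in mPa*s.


eta = tau/gamma * 1000 = 24.6/361 * 1000 = 68.1 mPa*s

68.1


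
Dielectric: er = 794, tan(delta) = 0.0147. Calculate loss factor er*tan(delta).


Loss = 794 * 0.0147 = 11.672

11.672


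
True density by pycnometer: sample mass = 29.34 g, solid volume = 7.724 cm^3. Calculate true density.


TD = 29.34 / 7.724 = 3.799 g/cm^3

3.799


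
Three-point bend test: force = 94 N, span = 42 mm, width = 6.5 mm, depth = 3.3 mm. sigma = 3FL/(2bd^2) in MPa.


sigma = 3*94*42/(2*6.5*3.3^2) = 83.7 MPa

83.7


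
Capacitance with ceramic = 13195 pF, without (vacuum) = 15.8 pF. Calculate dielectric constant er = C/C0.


er = 13195 / 15.8 = 835.13

835.13


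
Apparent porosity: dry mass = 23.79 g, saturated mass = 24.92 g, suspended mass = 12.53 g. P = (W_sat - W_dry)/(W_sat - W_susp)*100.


P = (24.92 - 23.79) / (24.92 - 12.53) * 100 = 1.13 / 12.39 * 100 = 9.1%

9.1


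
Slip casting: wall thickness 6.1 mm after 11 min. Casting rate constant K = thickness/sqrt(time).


K = 6.1 / sqrt(11) = 6.1 / 3.3166 = 1.839 mm/min^0.5

1.839


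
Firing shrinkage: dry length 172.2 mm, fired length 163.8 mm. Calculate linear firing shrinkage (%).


FS = (172.2 - 163.8) / 172.2 * 100 = 4.88%

4.88


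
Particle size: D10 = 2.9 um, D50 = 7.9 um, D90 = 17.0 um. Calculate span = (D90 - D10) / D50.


Span = (17.0 - 2.9) / 7.9 = 14.1 / 7.9 = 1.785

1.785


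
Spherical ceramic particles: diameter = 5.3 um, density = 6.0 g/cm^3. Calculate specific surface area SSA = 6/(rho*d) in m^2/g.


SSA = 6 / (6.0 * 5.3) = 0.189 m^2/g

0.189


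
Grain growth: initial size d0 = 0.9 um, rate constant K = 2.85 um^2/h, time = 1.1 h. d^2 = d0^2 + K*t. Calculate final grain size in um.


d^2 = 0.9^2 + 2.85*1.1 = 3.945
d = sqrt(3.945) = 1.99 um

1.99


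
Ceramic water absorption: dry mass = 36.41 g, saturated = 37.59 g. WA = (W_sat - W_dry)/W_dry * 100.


WA = (37.59 - 36.41) / 36.41 * 100 = 3.24%

3.24


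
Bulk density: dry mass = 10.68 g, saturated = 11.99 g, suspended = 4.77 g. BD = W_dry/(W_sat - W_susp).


BD = 10.68 / (11.99 - 4.77) = 10.68 / 7.22 = 1.479 g/cm^3

1.479


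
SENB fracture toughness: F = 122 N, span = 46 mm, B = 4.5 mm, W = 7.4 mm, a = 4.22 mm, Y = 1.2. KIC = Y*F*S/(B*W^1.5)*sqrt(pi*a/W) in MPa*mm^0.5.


KIC = 1.2*122*46/(4.5*7.4^1.5)*sqrt(pi*4.22/7.4) = 99.51

99.51


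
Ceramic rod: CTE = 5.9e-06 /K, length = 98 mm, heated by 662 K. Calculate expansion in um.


dL = 5.9e-06 * 98 * 662 * 1000 = 382.768 um

382.768


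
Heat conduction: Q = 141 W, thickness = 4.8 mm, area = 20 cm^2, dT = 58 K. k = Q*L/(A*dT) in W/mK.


k = 141*4.8/1000/(20/10000*58) = 5.83 W/mK

5.83


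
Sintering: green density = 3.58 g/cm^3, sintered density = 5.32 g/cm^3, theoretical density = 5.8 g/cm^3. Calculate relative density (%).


Relative = 5.32 / 5.8 * 100 = 91.7%

91.7


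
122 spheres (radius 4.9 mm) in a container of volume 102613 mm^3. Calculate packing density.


V_sphere = 4/3*pi*4.9^3 = 492.807 mm^3
Total V = 122*492.807 = 60122.454 mm^3
PD = 60122.454 / 102613 = 0.586

0.586


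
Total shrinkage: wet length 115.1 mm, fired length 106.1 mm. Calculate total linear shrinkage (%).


TS = (115.1 - 106.1) / 115.1 * 100 = 7.82%

7.82


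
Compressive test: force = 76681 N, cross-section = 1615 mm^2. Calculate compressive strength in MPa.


CS = 76681 / 1615 = 47.5 MPa

47.5


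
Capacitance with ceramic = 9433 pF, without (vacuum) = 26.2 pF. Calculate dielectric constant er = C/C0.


er = 9433 / 26.2 = 360.04

360.04


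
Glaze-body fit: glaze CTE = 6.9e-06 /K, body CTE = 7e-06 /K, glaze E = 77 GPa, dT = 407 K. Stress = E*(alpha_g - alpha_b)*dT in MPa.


Stress = 77*1000*(6.9e-06 - 7e-06)*407 = -3.1 MPa

-3.1


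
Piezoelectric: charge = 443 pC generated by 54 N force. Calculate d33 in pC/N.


d33 = 443 / 54 = 8.2 pC/N

8.2


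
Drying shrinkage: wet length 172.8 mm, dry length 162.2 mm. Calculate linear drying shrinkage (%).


DS = (172.8 - 162.2) / 172.8 * 100 = 6.13%

6.13


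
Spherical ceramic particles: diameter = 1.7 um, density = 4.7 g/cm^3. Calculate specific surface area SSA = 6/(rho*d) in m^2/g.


SSA = 6 / (4.7 * 1.7) = 0.751 m^2/g

0.751


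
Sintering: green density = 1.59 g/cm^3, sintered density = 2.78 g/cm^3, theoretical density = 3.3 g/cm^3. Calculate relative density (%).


Relative = 2.78 / 3.3 * 100 = 84.2%

84.2


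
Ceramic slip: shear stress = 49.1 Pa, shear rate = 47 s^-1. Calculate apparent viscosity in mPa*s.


eta = tau/gamma * 1000 = 49.1/47 * 1000 = 1044.7 mPa*s

1044.7


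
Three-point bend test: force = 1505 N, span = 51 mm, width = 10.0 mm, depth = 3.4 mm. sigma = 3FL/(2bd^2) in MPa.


sigma = 3*1505*51/(2*10.0*3.4^2) = 996.0 MPa

996.0


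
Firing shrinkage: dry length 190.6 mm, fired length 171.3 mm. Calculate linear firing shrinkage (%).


FS = (190.6 - 171.3) / 190.6 * 100 = 10.13%

10.13


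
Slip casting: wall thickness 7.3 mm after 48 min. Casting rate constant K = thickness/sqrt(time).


K = 7.3 / sqrt(48) = 7.3 / 6.9282 = 1.054 mm/min^0.5

1.054


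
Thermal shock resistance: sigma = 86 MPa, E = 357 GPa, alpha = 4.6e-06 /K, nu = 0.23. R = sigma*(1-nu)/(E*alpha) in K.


R = 86*(1-0.23)/(357*1000*4.6e-06) = 40 K

40


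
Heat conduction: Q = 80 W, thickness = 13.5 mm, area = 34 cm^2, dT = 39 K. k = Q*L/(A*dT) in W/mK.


k = 80*13.5/1000/(34/10000*39) = 8.14 W/mK

8.14


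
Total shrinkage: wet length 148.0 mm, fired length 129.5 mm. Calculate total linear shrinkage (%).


TS = (148.0 - 129.5) / 148.0 * 100 = 12.5%

12.5


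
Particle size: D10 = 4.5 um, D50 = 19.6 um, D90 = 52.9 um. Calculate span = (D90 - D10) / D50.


Span = (52.9 - 4.5) / 19.6 = 48.4 / 19.6 = 2.469

2.469


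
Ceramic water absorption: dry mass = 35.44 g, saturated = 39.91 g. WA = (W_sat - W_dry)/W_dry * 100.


WA = (39.91 - 35.44) / 35.44 * 100 = 12.61%

12.61


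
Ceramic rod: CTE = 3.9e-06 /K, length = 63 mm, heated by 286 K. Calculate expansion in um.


dL = 3.9e-06 * 63 * 286 * 1000 = 70.27 um

70.27


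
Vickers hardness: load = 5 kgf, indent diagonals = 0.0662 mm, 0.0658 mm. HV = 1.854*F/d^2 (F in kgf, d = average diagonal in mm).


d_avg = (0.0662+0.0658)/2 = 0.066 mm
HV = 1.854*5/0.066^2 = 2128

2128


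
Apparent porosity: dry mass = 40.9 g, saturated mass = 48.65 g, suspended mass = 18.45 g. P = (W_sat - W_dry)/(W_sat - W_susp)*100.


P = (48.65 - 40.9) / (48.65 - 18.45) * 100 = 7.75 / 30.2 * 100 = 25.7%

25.7


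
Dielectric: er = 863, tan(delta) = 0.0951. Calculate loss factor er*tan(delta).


Loss = 863 * 0.0951 = 82.071

82.071


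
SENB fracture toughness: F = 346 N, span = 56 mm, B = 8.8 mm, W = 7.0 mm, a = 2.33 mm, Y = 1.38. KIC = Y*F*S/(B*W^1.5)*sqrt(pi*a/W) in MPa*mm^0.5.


KIC = 1.38*346*56/(8.8*7.0^1.5)*sqrt(pi*2.33/7.0) = 167.77

167.77


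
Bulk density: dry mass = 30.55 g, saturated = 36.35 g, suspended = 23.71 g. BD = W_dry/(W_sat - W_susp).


BD = 30.55 / (36.35 - 23.71) = 30.55 / 12.64 = 2.417 g/cm^3

2.417


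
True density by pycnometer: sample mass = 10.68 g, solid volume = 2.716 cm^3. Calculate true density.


TD = 10.68 / 2.716 = 3.932 g/cm^3

3.932


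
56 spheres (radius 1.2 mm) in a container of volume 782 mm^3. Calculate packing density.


V_sphere = 4/3*pi*1.2^3 = 7.2382 mm^3
Total V = 56*7.2382 = 405.3392 mm^3
PD = 405.3392 / 782 = 0.518

0.518


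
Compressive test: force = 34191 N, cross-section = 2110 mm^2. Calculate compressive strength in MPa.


CS = 34191 / 2110 = 16.2 MPa

16.2


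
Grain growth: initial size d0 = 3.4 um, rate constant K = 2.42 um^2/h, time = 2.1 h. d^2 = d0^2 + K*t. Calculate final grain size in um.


d^2 = 3.4^2 + 2.42*2.1 = 16.642
d = sqrt(16.642) = 4.08 um

4.08


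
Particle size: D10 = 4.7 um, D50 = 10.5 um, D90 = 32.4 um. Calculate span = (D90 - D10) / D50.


Span = (32.4 - 4.7) / 10.5 = 27.7 / 10.5 = 2.638

2.638


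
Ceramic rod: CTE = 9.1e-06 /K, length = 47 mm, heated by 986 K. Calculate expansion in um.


dL = 9.1e-06 * 47 * 986 * 1000 = 421.712 um

421.712


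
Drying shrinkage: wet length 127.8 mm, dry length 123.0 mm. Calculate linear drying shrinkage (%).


DS = (127.8 - 123.0) / 127.8 * 100 = 3.76%

3.76


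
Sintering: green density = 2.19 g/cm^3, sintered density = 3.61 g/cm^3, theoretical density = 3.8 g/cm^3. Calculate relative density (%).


Relative = 3.61 / 3.8 * 100 = 95.0%

95.0


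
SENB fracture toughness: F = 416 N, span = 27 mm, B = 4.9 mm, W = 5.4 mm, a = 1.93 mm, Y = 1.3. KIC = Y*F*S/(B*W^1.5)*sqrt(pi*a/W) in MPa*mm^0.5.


KIC = 1.3*416*27/(4.9*5.4^1.5)*sqrt(pi*1.93/5.4) = 251.63

251.63


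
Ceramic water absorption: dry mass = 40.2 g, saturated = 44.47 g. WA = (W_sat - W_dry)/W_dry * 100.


WA = (44.47 - 40.2) / 40.2 * 100 = 10.62%

10.62


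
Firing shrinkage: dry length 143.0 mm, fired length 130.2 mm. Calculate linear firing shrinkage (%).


FS = (143.0 - 130.2) / 143.0 * 100 = 8.95%

8.95


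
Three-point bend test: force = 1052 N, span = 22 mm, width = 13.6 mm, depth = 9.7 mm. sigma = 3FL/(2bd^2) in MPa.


sigma = 3*1052*22/(2*13.6*9.7^2) = 27.1 MPa

27.1


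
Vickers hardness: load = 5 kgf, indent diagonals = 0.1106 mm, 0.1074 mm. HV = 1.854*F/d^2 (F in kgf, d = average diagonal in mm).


d_avg = (0.1106+0.1074)/2 = 0.109 mm
HV = 1.854*5/0.109^2 = 780

780


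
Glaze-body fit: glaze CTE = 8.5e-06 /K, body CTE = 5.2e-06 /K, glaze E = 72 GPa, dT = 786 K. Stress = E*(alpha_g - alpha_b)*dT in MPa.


Stress = 72*1000*(8.5e-06 - 5.2e-06)*786 = 186.8 MPa

186.8


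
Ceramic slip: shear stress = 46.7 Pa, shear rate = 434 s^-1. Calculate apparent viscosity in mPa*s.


eta = tau/gamma * 1000 = 46.7/434 * 1000 = 107.6 mPa*s

107.6


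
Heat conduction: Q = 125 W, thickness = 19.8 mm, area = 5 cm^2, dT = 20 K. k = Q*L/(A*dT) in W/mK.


k = 125*19.8/1000/(5/10000*20) = 247.5 W/mK

247.5


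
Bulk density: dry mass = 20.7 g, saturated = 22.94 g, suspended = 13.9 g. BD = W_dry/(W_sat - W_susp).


BD = 20.7 / (22.94 - 13.9) = 20.7 / 9.04 = 2.29 g/cm^3

2.29


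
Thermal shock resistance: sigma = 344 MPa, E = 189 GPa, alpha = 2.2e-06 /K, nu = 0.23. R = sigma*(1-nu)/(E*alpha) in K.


R = 344*(1-0.23)/(189*1000*2.2e-06) = 637 K

637


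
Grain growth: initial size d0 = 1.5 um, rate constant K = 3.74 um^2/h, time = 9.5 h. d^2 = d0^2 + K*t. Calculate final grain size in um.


d^2 = 1.5^2 + 3.74*9.5 = 37.78
d = sqrt(37.78) = 6.15 um

6.15


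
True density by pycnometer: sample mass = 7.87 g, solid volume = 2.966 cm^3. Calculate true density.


TD = 7.87 / 2.966 = 2.653 g/cm^3

2.653


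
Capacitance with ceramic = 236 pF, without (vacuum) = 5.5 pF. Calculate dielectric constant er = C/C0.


er = 236 / 5.5 = 42.91

42.91


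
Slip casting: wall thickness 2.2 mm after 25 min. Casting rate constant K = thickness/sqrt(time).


K = 2.2 / sqrt(25) = 2.2 / 5.0 = 0.44 mm/min^0.5

0.44


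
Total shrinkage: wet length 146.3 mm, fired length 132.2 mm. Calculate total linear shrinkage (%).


TS = (146.3 - 132.2) / 146.3 * 100 = 9.64%

9.64


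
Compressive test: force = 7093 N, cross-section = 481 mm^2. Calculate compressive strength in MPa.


CS = 7093 / 481 = 14.7 MPa

14.7


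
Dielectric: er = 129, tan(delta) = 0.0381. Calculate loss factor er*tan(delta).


Loss = 129 * 0.0381 = 4.915

4.915


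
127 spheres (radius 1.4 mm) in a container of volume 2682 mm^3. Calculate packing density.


V_sphere = 4/3*pi*1.4^3 = 11.494 mm^3
Total V = 127*11.494 = 1459.738 mm^3
PD = 1459.738 / 2682 = 0.544

0.544


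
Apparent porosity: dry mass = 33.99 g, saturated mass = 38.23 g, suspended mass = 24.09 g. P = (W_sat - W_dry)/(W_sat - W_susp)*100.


P = (38.23 - 33.99) / (38.23 - 24.09) * 100 = 4.24 / 14.14 * 100 = 30.0%

30.0


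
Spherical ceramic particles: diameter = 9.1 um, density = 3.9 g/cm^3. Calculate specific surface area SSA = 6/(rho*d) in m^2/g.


SSA = 6 / (3.9 * 9.1) = 0.169 m^2/g

0.169


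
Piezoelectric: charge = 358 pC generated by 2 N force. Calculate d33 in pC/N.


d33 = 358 / 2 = 179.0 pC/N

179.0


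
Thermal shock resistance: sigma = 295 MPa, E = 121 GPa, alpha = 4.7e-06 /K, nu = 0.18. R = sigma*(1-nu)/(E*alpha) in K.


R = 295*(1-0.18)/(121*1000*4.7e-06) = 425 K

425


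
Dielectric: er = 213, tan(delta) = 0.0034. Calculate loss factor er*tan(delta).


Loss = 213 * 0.0034 = 0.724

0.724


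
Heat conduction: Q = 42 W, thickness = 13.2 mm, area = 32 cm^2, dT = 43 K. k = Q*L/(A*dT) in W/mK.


k = 42*13.2/1000/(32/10000*43) = 4.03 W/mK

4.03


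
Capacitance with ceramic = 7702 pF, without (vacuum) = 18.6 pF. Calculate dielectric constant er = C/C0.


er = 7702 / 18.6 = 414.09

414.09


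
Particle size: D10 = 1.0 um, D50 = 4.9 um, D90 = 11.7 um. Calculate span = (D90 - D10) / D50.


Span = (11.7 - 1.0) / 4.9 = 10.7 / 4.9 = 2.184

2.184


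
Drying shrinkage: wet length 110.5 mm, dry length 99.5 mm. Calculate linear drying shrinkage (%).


DS = (110.5 - 99.5) / 110.5 * 100 = 9.95%

9.95


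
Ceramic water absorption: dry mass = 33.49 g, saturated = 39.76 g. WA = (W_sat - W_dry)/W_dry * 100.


WA = (39.76 - 33.49) / 33.49 * 100 = 18.72%

18.72


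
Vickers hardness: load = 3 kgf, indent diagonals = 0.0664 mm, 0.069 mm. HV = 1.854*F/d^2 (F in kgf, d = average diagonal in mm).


d_avg = (0.0664+0.069)/2 = 0.0677 mm
HV = 1.854*3/0.0677^2 = 1214

1214


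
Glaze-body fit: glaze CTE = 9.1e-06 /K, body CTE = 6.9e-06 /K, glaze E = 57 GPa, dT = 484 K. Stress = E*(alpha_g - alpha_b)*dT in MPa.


Stress = 57*1000*(9.1e-06 - 6.9e-06)*484 = 60.7 MPa

60.7


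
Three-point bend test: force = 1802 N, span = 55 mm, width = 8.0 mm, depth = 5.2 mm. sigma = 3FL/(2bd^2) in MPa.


sigma = 3*1802*55/(2*8.0*5.2^2) = 687.2 MPa

687.2


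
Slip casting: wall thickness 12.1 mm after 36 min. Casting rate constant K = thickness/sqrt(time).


K = 12.1 / sqrt(36) = 12.1 / 6.0 = 2.017 mm/min^0.5

2.017


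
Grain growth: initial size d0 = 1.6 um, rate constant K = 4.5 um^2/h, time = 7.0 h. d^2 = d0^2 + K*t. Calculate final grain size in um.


d^2 = 1.6^2 + 4.5*7.0 = 34.06
d = sqrt(34.06) = 5.84 um

5.84


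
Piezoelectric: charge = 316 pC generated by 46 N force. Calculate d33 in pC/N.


d33 = 316 / 46 = 6.9 pC/N

6.9


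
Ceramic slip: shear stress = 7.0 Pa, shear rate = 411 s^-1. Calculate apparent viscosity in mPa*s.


eta = tau/gamma * 1000 = 7.0/411 * 1000 = 17.0 mPa*s

17.0


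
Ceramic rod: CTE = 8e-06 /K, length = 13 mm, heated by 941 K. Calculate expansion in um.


dL = 8e-06 * 13 * 941 * 1000 = 97.864 um

97.864


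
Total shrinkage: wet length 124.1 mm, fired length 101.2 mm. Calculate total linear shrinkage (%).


TS = (124.1 - 101.2) / 124.1 * 100 = 18.45%

18.45


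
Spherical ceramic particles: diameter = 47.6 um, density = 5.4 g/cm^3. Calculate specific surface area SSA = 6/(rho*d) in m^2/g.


SSA = 6 / (5.4 * 47.6) = 0.023 m^2/g

0.023


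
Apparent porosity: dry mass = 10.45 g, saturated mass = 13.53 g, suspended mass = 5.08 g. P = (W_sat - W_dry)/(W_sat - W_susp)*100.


P = (13.53 - 10.45) / (13.53 - 5.08) * 100 = 3.08 / 8.45 * 100 = 36.4%

36.4


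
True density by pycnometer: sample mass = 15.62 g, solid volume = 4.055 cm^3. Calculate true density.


TD = 15.62 / 4.055 = 3.852 g/cm^3

3.852


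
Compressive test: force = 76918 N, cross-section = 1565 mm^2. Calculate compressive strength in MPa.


CS = 76918 / 1565 = 49.1 MPa

49.1


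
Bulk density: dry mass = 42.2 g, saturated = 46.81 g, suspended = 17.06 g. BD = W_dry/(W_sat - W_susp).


BD = 42.2 / (46.81 - 17.06) = 42.2 / 29.75 = 1.418 g/cm^3

1.418


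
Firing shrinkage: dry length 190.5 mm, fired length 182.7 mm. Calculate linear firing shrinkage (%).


FS = (190.5 - 182.7) / 190.5 * 100 = 4.09%

4.09


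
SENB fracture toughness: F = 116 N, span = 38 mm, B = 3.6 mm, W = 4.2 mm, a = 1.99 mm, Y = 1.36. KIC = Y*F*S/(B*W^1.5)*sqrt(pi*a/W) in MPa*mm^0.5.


KIC = 1.36*116*38/(3.6*4.2^1.5)*sqrt(pi*1.99/4.2) = 236.04

236.04


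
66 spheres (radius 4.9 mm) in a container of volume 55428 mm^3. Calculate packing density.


V_sphere = 4/3*pi*4.9^3 = 492.807 mm^3
Total V = 66*492.807 = 32525.262 mm^3
PD = 32525.262 / 55428 = 0.587

0.587


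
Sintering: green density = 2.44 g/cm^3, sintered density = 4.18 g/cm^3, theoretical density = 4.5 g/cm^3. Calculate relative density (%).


Relative = 4.18 / 4.5 * 100 = 92.9%

92.9


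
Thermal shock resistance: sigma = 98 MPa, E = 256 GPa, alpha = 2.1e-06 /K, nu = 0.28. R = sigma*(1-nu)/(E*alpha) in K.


R = 98*(1-0.28)/(256*1000*2.1e-06) = 131 K

131


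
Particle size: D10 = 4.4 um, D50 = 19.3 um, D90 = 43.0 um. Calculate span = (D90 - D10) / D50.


Span = (43.0 - 4.4) / 19.3 = 38.6 / 19.3 = 2.0

2.0


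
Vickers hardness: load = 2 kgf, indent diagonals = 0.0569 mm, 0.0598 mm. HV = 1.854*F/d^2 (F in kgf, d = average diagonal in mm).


d_avg = (0.0569+0.0598)/2 = 0.05835 mm
HV = 1.854*2/0.05835^2 = 1089

1089


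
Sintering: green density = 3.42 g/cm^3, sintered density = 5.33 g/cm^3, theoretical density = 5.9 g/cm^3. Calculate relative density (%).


Relative = 5.33 / 5.9 * 100 = 90.3%

90.3


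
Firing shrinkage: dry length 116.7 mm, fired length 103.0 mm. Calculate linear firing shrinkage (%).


FS = (116.7 - 103.0) / 116.7 * 100 = 11.74%

11.74


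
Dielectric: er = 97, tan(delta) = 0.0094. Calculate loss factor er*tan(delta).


Loss = 97 * 0.0094 = 0.912

0.912


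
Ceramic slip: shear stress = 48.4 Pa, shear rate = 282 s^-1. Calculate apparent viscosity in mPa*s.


eta = tau/gamma * 1000 = 48.4/282 * 1000 = 171.6 mPa*s

171.6


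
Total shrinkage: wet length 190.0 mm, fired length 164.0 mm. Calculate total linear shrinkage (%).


TS = (190.0 - 164.0) / 190.0 * 100 = 13.68%

13.68


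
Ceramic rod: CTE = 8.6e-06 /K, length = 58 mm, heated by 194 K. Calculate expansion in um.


dL = 8.6e-06 * 58 * 194 * 1000 = 96.767 um

96.767


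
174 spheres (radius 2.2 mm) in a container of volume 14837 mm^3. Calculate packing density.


V_sphere = 4/3*pi*2.2^3 = 44.6022 mm^3
Total V = 174*44.6022 = 7760.7828 mm^3
PD = 7760.7828 / 14837 = 0.523

0.523


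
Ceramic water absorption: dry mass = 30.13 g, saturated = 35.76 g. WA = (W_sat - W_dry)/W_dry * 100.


WA = (35.76 - 30.13) / 30.13 * 100 = 18.69%

18.69


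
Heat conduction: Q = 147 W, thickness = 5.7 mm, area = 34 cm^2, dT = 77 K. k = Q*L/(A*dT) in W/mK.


k = 147*5.7/1000/(34/10000*77) = 3.2 W/mK

3.2


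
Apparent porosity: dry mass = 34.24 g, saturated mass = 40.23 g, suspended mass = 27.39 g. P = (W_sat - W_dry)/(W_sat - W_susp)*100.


P = (40.23 - 34.24) / (40.23 - 27.39) * 100 = 5.99 / 12.84 * 100 = 46.7%

46.7


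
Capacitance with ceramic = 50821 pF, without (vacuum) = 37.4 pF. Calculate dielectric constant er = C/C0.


er = 50821 / 37.4 = 1358.85

1358.85


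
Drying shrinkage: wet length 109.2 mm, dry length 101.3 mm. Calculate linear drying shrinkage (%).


DS = (109.2 - 101.3) / 109.2 * 100 = 7.23%

7.23


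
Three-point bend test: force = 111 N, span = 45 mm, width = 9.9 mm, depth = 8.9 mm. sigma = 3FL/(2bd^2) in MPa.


sigma = 3*111*45/(2*9.9*8.9^2) = 9.6 MPa

9.6


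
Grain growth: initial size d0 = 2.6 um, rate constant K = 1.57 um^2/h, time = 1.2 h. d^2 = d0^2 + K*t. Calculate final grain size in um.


d^2 = 2.6^2 + 1.57*1.2 = 8.644
d = sqrt(8.644) = 2.94 um

2.94


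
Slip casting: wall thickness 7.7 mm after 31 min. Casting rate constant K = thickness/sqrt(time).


K = 7.7 / sqrt(31) = 7.7 / 5.5678 = 1.383 mm/min^0.5

1.383


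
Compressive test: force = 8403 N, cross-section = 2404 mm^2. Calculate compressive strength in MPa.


CS = 8403 / 2404 = 3.5 MPa

3.5


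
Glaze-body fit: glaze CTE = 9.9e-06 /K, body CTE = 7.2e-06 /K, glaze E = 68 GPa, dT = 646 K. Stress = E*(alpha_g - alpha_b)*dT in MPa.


Stress = 68*1000*(9.9e-06 - 7.2e-06)*646 = 118.6 MPa

118.6


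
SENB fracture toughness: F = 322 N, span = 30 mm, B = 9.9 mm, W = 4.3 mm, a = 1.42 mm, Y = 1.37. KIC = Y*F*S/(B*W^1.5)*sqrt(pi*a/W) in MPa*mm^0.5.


KIC = 1.37*322*30/(9.9*4.3^1.5)*sqrt(pi*1.42/4.3) = 152.7

152.7


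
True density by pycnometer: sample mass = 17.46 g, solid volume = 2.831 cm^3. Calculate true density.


TD = 17.46 / 2.831 = 6.167 g/cm^3

6.167


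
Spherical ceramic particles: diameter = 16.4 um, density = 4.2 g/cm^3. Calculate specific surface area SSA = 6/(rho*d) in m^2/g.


SSA = 6 / (4.2 * 16.4) = 0.087 m^2/g

0.087


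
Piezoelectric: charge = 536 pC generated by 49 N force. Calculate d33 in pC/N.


d33 = 536 / 49 = 10.9 pC/N

10.9


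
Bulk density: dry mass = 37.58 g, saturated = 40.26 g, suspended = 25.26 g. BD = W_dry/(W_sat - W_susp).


BD = 37.58 / (40.26 - 25.26) = 37.58 / 15.0 = 2.505 g/cm^3

2.505


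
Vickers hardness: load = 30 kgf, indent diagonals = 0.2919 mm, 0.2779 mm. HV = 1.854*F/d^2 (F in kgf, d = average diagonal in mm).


d_avg = (0.2919+0.2779)/2 = 0.2849 mm
HV = 1.854*30/0.2849^2 = 685

685


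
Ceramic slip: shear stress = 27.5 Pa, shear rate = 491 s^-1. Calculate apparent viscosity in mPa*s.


eta = tau/gamma * 1000 = 27.5/491 * 1000 = 56.0 mPa*s

56.0


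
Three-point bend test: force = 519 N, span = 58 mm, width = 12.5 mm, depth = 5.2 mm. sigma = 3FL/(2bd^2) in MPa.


sigma = 3*519*58/(2*12.5*5.2^2) = 133.6 MPa

133.6


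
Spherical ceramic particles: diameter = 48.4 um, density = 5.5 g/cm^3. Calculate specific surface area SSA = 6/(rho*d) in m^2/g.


SSA = 6 / (5.5 * 48.4) = 0.023 m^2/g

0.023


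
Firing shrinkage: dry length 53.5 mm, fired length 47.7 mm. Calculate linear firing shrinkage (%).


FS = (53.5 - 47.7) / 53.5 * 100 = 10.84%

10.84


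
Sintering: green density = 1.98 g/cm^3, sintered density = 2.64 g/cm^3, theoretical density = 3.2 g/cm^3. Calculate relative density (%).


Relative = 2.64 / 3.2 * 100 = 82.5%

82.5


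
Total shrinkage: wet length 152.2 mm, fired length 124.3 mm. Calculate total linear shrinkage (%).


TS = (152.2 - 124.3) / 152.2 * 100 = 18.33%

18.33


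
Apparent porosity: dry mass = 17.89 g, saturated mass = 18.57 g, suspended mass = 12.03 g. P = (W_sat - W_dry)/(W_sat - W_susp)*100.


P = (18.57 - 17.89) / (18.57 - 12.03) * 100 = 0.68 / 6.54 * 100 = 10.4%

10.4


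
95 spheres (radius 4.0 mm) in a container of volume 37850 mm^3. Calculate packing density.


V_sphere = 4/3*pi*4.0^3 = 268.0826 mm^3
Total V = 95*268.0826 = 25467.847 mm^3
PD = 25467.847 / 37850 = 0.673

0.673


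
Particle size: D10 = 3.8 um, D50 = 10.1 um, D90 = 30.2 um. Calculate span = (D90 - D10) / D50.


Span = (30.2 - 3.8) / 10.1 = 26.4 / 10.1 = 2.614

2.614


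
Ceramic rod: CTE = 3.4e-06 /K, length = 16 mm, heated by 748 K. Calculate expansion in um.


dL = 3.4e-06 * 16 * 748 * 1000 = 40.691 um

40.691


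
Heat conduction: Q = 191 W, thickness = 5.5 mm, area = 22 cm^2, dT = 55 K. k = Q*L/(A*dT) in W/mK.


k = 191*5.5/1000/(22/10000*55) = 8.68 W/mK

8.68


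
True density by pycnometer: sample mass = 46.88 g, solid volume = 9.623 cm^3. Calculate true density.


TD = 46.88 / 9.623 = 4.872 g/cm^3

4.872


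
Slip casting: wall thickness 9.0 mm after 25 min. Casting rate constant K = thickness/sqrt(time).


K = 9.0 / sqrt(25) = 9.0 / 5.0 = 1.8 mm/min^0.5

1.8


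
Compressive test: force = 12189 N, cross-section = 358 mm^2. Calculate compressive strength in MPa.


CS = 12189 / 358 = 34.0 MPa

34.0


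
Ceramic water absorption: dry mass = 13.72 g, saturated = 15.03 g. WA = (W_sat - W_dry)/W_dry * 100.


WA = (15.03 - 13.72) / 13.72 * 100 = 9.55%

9.55


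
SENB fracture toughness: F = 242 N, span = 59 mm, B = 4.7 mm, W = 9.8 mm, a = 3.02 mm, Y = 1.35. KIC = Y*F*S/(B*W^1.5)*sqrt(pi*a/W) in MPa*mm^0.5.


KIC = 1.35*242*59/(4.7*9.8^1.5)*sqrt(pi*3.02/9.8) = 131.53

131.53


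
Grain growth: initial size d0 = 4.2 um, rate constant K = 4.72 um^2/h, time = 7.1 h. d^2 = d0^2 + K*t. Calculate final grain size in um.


d^2 = 4.2^2 + 4.72*7.1 = 51.152
d = sqrt(51.152) = 7.15 um

7.15


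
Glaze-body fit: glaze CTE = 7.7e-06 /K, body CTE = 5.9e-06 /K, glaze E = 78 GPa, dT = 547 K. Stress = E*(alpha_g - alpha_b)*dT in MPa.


Stress = 78*1000*(7.7e-06 - 5.9e-06)*547 = 76.8 MPa

76.8


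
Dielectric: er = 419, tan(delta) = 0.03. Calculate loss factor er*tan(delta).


Loss = 419 * 0.03 = 12.57

12.57


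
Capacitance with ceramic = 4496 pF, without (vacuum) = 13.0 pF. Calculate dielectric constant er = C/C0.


er = 4496 / 13.0 = 345.85

345.85


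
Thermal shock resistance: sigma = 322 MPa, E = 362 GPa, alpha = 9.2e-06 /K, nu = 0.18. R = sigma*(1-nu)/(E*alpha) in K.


R = 322*(1-0.18)/(362*1000*9.2e-06) = 79 K

79


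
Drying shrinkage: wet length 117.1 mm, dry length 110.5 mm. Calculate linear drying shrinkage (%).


DS = (117.1 - 110.5) / 117.1 * 100 = 5.64%

5.64


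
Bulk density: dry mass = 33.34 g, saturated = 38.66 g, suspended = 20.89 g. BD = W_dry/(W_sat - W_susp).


BD = 33.34 / (38.66 - 20.89) = 33.34 / 17.77 = 1.876 g/cm^3

1.876


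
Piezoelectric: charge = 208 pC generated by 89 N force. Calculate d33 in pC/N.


d33 = 208 / 89 = 2.3 pC/N

2.3


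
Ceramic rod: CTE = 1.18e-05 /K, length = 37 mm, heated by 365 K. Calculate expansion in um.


dL = 1.18e-05 * 37 * 365 * 1000 = 159.359 um

159.359


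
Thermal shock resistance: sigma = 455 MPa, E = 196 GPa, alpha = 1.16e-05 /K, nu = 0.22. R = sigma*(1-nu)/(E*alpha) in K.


R = 455*(1-0.22)/(196*1000*1.16e-05) = 156 K

156


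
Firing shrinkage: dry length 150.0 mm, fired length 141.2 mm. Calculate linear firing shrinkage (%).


FS = (150.0 - 141.2) / 150.0 * 100 = 5.87%

5.87


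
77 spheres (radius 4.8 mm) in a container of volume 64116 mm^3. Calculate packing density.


V_sphere = 4/3*pi*4.8^3 = 463.2467 mm^3
Total V = 77*463.2467 = 35669.9959 mm^3
PD = 35669.9959 / 64116 = 0.556

0.556


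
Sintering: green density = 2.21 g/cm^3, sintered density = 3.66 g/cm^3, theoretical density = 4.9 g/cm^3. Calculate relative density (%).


Relative = 3.66 / 4.9 * 100 = 74.7%

74.7


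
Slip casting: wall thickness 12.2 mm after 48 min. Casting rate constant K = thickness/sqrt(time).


K = 12.2 / sqrt(48) = 12.2 / 6.9282 = 1.761 mm/min^0.5

1.761


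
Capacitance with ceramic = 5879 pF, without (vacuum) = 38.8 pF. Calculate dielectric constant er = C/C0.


er = 5879 / 38.8 = 151.52

151.52


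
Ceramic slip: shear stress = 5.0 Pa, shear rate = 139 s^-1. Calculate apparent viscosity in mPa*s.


eta = tau/gamma * 1000 = 5.0/139 * 1000 = 36.0 mPa*s

36.0


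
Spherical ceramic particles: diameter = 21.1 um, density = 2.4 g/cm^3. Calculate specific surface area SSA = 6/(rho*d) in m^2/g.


SSA = 6 / (2.4 * 21.1) = 0.118 m^2/g

0.118


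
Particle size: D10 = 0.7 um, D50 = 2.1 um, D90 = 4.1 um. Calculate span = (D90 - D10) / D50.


Span = (4.1 - 0.7) / 2.1 = 3.4 / 2.1 = 1.619

1.619


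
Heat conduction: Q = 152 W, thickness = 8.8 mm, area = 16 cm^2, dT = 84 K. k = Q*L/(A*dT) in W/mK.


k = 152*8.8/1000/(16/10000*84) = 9.95 W/mK

9.95


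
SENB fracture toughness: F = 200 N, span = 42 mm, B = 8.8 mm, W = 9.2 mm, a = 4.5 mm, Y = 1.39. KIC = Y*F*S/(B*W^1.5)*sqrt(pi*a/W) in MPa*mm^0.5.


KIC = 1.39*200*42/(8.8*9.2^1.5)*sqrt(pi*4.5/9.2) = 58.94

58.94


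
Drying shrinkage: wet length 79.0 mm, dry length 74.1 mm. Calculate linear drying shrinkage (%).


DS = (79.0 - 74.1) / 79.0 * 100 = 6.2%

6.2


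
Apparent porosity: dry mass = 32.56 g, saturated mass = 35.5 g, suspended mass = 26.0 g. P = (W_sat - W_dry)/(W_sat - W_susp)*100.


P = (35.5 - 32.56) / (35.5 - 26.0) * 100 = 2.94 / 9.5 * 100 = 30.9%

30.9


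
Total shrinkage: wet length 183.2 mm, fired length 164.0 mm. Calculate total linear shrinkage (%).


TS = (183.2 - 164.0) / 183.2 * 100 = 10.48%

10.48


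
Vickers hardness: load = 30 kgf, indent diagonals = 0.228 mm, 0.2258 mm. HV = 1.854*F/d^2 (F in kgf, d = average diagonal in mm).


d_avg = (0.228+0.2258)/2 = 0.2269 mm
HV = 1.854*30/0.2269^2 = 1080

1080


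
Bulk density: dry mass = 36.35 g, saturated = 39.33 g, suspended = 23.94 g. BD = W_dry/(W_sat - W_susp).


BD = 36.35 / (39.33 - 23.94) = 36.35 / 15.39 = 2.362 g/cm^3

2.362


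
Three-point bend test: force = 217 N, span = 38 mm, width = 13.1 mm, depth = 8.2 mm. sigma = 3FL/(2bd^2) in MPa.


sigma = 3*217*38/(2*13.1*8.2^2) = 14.0 MPa

14.0


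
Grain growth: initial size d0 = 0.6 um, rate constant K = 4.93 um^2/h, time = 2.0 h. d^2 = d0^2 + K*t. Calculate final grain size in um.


d^2 = 0.6^2 + 4.93*2.0 = 10.22
d = sqrt(10.22) = 3.2 um

3.2


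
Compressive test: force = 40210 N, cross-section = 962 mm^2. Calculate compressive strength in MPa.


CS = 40210 / 962 = 41.8 MPa

41.8


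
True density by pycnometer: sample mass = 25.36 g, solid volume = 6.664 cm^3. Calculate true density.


TD = 25.36 / 6.664 = 3.806 g/cm^3

3.806


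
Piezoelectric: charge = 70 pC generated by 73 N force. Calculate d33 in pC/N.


d33 = 70 / 73 = 1.0 pC/N

1.0


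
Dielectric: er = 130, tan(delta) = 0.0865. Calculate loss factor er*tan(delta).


Loss = 130 * 0.0865 = 11.245

11.245


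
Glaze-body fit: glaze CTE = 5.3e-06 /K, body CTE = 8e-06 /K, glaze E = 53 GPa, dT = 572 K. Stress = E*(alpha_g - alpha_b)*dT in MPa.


Stress = 53*1000*(5.3e-06 - 8e-06)*572 = -81.9 MPa

-81.9


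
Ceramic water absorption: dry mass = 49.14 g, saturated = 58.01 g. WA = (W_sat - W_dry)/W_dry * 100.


WA = (58.01 - 49.14) / 49.14 * 100 = 18.05%

18.05


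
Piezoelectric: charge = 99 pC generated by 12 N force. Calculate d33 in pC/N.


d33 = 99 / 12 = 8.3 pC/N

8.3


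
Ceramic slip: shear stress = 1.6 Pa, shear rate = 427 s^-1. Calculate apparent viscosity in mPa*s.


eta = tau/gamma * 1000 = 1.6/427 * 1000 = 3.7 mPa*s

3.7


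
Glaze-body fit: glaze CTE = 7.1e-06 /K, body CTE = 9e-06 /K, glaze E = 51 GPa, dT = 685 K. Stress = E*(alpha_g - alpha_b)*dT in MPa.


Stress = 51*1000*(7.1e-06 - 9e-06)*685 = -66.4 MPa

-66.4


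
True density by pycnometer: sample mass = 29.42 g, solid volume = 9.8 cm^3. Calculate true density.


TD = 29.42 / 9.8 = 3.002 g/cm^3

3.002


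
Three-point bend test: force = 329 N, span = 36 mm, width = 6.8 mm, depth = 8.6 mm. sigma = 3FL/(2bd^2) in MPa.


sigma = 3*329*36/(2*6.8*8.6^2) = 35.3 MPa

35.3


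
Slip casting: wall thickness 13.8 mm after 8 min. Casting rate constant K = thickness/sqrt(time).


K = 13.8 / sqrt(8) = 13.8 / 2.8284 = 4.879 mm/min^0.5

4.879


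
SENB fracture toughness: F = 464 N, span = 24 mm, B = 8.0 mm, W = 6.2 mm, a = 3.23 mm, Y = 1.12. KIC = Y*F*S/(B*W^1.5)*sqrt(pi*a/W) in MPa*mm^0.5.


KIC = 1.12*464*24/(8.0*6.2^1.5)*sqrt(pi*3.23/6.2) = 129.2

129.2


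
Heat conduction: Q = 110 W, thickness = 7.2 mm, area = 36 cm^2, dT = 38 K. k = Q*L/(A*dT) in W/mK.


k = 110*7.2/1000/(36/10000*38) = 5.79 W/mK

5.79


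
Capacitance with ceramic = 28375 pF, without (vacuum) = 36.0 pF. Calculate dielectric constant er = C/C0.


er = 28375 / 36.0 = 788.19

788.19


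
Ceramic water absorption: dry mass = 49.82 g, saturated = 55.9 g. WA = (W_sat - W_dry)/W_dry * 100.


WA = (55.9 - 49.82) / 49.82 * 100 = 12.2%

12.2


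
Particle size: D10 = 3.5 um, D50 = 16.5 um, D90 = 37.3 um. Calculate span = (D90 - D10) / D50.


Span = (37.3 - 3.5) / 16.5 = 33.8 / 16.5 = 2.048

2.048


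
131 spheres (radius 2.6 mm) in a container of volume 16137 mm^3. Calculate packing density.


V_sphere = 4/3*pi*2.6^3 = 73.6222 mm^3
Total V = 131*73.6222 = 9644.5082 mm^3
PD = 9644.5082 / 16137 = 0.598

0.598


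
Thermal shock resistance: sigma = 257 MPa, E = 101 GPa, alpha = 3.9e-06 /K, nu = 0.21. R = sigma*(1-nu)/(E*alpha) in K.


R = 257*(1-0.21)/(101*1000*3.9e-06) = 515 K

515


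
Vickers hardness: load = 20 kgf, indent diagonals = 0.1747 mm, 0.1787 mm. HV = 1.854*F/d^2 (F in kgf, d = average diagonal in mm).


d_avg = (0.1747+0.1787)/2 = 0.1767 mm
HV = 1.854*20/0.1767^2 = 1188

1188


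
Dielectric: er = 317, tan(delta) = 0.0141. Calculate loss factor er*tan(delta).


Loss = 317 * 0.0141 = 4.47

4.47


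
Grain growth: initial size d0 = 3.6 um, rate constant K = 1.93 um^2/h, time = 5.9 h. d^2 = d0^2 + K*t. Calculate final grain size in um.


d^2 = 3.6^2 + 1.93*5.9 = 24.347
d = sqrt(24.347) = 4.93 um

4.93


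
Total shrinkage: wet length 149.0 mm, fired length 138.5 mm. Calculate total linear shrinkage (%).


TS = (149.0 - 138.5) / 149.0 * 100 = 7.05%

7.05


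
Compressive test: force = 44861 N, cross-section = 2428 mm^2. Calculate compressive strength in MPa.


CS = 44861 / 2428 = 18.5 MPa

18.5


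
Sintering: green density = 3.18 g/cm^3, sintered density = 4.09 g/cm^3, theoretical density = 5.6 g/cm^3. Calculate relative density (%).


Relative = 4.09 / 5.6 * 100 = 73.0%

73.0


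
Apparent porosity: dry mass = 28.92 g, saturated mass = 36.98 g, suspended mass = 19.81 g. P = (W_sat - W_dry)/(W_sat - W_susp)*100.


P = (36.98 - 28.92) / (36.98 - 19.81) * 100 = 8.06 / 17.17 * 100 = 46.9%

46.9


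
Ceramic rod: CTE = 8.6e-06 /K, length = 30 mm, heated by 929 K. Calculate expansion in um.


dL = 8.6e-06 * 30 * 929 * 1000 = 239.682 um

239.682


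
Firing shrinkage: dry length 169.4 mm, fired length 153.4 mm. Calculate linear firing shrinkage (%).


FS = (169.4 - 153.4) / 169.4 * 100 = 9.45%

9.45


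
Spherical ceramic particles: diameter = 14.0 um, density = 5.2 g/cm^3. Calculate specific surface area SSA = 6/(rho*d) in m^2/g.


SSA = 6 / (5.2 * 14.0) = 0.082 m^2/g

0.082


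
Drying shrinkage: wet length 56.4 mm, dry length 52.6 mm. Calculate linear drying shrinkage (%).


DS = (56.4 - 52.6) / 56.4 * 100 = 6.74%

6.74


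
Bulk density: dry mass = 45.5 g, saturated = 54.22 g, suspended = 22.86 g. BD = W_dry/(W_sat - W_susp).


BD = 45.5 / (54.22 - 22.86) = 45.5 / 31.36 = 1.451 g/cm^3

1.451


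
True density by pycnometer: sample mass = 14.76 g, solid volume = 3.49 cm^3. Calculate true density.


TD = 14.76 / 3.49 = 4.229 g/cm^3

4.229


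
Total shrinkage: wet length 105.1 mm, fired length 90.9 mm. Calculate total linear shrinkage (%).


TS = (105.1 - 90.9) / 105.1 * 100 = 13.51%

13.51


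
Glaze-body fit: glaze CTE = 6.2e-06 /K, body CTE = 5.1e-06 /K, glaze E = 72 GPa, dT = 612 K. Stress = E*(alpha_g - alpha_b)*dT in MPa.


Stress = 72*1000*(6.2e-06 - 5.1e-06)*612 = 48.5 MPa

48.5


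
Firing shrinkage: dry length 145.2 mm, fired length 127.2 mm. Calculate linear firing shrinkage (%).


FS = (145.2 - 127.2) / 145.2 * 100 = 12.4%

12.4


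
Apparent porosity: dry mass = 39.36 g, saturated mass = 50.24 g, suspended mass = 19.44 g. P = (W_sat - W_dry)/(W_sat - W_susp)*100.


P = (50.24 - 39.36) / (50.24 - 19.44) * 100 = 10.88 / 30.8 * 100 = 35.3%

35.3


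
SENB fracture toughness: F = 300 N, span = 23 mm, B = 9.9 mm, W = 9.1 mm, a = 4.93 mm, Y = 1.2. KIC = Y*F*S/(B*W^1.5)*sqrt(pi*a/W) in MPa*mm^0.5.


KIC = 1.2*300*23/(9.9*9.1^1.5)*sqrt(pi*4.93/9.1) = 39.75

39.75


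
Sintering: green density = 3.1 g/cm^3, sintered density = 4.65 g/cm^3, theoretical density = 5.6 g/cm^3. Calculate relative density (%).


Relative = 4.65 / 5.6 * 100 = 83.0%

83.0


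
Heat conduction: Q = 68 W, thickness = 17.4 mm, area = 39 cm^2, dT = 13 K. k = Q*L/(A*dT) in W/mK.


k = 68*17.4/1000/(39/10000*13) = 23.34 W/mK

23.34


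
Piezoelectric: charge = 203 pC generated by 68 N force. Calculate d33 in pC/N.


d33 = 203 / 68 = 3.0 pC/N

3.0


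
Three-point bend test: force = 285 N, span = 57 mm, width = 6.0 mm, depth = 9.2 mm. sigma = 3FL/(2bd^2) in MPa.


sigma = 3*285*57/(2*6.0*9.2^2) = 48.0 MPa

48.0


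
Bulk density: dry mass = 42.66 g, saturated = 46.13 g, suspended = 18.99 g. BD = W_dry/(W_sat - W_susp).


BD = 42.66 / (46.13 - 18.99) = 42.66 / 27.14 = 1.572 g/cm^3

1.572


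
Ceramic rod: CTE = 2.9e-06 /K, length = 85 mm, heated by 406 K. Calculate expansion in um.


dL = 2.9e-06 * 85 * 406 * 1000 = 100.079 um

100.079


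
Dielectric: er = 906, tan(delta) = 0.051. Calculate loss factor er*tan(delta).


Loss = 906 * 0.051 = 46.206

46.206


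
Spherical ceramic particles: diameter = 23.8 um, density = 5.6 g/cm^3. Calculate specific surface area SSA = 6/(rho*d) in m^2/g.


SSA = 6 / (5.6 * 23.8) = 0.045 m^2/g

0.045


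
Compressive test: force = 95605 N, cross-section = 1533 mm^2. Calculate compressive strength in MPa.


CS = 95605 / 1533 = 62.4 MPa

62.4


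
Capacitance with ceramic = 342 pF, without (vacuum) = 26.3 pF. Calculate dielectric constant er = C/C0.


er = 342 / 26.3 = 13.0

13.0


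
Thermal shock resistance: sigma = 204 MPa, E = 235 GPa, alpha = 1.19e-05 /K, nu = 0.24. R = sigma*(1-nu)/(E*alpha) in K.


R = 204*(1-0.24)/(235*1000*1.19e-05) = 55 K

55


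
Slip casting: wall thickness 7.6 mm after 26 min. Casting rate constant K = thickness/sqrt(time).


K = 7.6 / sqrt(26) = 7.6 / 5.099 = 1.49 mm/min^0.5

1.49


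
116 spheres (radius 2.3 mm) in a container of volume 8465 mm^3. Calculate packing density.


V_sphere = 4/3*pi*2.3^3 = 50.965 mm^3
Total V = 116*50.965 = 5911.94 mm^3
PD = 5911.94 / 8465 = 0.698

0.698


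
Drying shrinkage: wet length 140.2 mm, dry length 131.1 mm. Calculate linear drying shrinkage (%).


DS = (140.2 - 131.1) / 140.2 * 100 = 6.49%

6.49


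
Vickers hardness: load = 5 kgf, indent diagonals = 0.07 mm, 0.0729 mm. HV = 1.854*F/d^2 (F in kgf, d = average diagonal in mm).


d_avg = (0.07+0.0729)/2 = 0.07145 mm
HV = 1.854*5/0.07145^2 = 1816

1816


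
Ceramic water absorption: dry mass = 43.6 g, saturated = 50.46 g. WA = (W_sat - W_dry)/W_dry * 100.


WA = (50.46 - 43.6) / 43.6 * 100 = 15.73%

15.73
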